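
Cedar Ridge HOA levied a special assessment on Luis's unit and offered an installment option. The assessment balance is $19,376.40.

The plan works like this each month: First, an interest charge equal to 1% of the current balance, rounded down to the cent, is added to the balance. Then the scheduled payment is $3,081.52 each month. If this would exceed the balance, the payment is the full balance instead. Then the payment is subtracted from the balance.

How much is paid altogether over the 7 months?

Month 1: $19,376.40 +$193.76 interest = $19,570.16; pay $3,081.52 → $16,488.64
Month 2: $16,488.64 +$164.88 interest = $16,653.52; pay $3,081.52 → $13,572.00
Month 3: $13,572.00 +$135.72 interest = $13,707.72; pay $3,081.52 → $10,626.20
Month 4: $10,626.20 +$106.26 interest = $10,732.46; pay $3,081.52 → $7,650.94
Month 5: $7,650.94 +$76.50 interest = $7,727.44; pay $3,081.52 → $4,645.92
Month 6: $4,645.92 +$46.45 interest = $4,692.37; pay $3,081.52 → $1,610.85
Month 7: $1,610.85 +$16.10 interest = $1,626.95; pay $1,626.95 → $0.00
Total paid: $20,116.07

$20,116.07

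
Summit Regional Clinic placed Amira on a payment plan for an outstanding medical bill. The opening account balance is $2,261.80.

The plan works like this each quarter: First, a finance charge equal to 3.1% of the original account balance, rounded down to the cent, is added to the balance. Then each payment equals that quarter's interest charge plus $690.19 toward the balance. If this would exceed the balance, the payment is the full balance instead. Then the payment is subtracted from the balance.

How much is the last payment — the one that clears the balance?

Quarter 1: opening $2,261.80; interest $70.11 → $2,331.91; payment $760.30; balance $1,571.61
Quarter 2: opening $1,571.61; interest $70.11 → $1,641.72; payment $760.30; balance $881.42
Quarter 3: opening $881.42; interest $70.11 → $951.53; payment $760.30; balance $191.23
Quarter 4: opening $191.23; interest $70.11 → $261.34; payment $261.34; balance $0.00

$261.34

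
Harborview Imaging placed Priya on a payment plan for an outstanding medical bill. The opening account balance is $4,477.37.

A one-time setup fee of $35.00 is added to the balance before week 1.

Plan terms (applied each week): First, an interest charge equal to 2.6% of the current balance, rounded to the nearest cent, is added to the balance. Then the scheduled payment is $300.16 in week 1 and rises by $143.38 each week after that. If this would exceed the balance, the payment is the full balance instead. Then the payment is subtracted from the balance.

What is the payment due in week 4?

Week 1: $4,512.37 +$117.32 interest = $4,629.69; pay $300.16 → $4,329.53
Week 2: $4,329.53 +$112.57 interest = $4,442.10; pay $443.54 → $3,998.56
Week 3: $3,998.56 +$103.96 interest = $4,102.52; pay $586.92 → $3,515.60
Week 4: $3,515.60 +$91.41 interest = $3,607.01; pay $730.30 → $2,876.71

$730.30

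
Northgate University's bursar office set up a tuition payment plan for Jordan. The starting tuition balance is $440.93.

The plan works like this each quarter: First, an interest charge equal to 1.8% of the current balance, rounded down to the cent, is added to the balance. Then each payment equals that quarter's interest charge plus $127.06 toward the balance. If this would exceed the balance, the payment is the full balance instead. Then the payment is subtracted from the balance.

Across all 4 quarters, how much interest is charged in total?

$18.00

# | Opening | Interest | Payment | End bal
1 | $440.93 | $7.93 | $134.99 | $313.87
2 | $313.87 | $5.64 | $132.70 | $186.81
3 | $186.81 | $3.36 | $130.42 | $59.75
4 | $59.75 | $1.07 | $60.82 | $0.00
Total interest: $7.93 + $5.64 + $3.36 + $1.07 = $18.00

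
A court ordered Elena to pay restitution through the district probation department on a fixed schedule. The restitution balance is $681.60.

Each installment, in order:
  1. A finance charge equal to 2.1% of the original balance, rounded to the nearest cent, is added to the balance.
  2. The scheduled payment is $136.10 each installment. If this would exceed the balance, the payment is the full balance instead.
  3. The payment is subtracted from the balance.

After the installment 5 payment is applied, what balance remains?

Installment 1: $681.60 +$14.31 interest = $695.91; pay $136.10 → $559.81
Installment 2: $559.81 +$14.31 interest = $574.12; pay $136.10 → $438.02
Installment 3: $438.02 +$14.31 interest = $452.33; pay $136.10 → $316.23
Installment 4: $316.23 +$14.31 interest = $330.54; pay $136.10 → $194.44
Installment 5: $194.44 +$14.31 interest = $208.75; pay $136.10 → $72.65

$72.65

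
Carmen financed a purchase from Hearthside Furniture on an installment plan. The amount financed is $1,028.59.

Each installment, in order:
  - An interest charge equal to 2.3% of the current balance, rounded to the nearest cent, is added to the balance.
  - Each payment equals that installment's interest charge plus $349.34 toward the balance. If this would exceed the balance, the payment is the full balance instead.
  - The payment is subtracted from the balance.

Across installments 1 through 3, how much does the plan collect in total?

$1,075.46

# | Opening | Interest | Payment | End bal
1 | $1,028.59 | $23.66 | $373.00 | $679.25
2 | $679.25 | $15.62 | $364.96 | $329.91
3 | $329.91 | $7.59 | $337.50 | $0.00
Total paid: $1,075.46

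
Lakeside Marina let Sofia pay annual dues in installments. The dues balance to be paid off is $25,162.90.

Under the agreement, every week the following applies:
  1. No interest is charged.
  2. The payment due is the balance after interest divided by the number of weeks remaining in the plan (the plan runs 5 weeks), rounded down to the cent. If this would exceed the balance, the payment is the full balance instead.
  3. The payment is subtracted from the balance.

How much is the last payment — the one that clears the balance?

$5,032.58

Week 1: $25,162.90 − $5,032.58 → $20,130.32
Week 2: $20,130.32 − $5,032.58 → $15,097.74
Week 3: $15,097.74 − $5,032.58 → $10,065.16
Week 4: $10,065.16 − $5,032.58 → $5,032.58
Week 5: $5,032.58 − $5,032.58 → $0.00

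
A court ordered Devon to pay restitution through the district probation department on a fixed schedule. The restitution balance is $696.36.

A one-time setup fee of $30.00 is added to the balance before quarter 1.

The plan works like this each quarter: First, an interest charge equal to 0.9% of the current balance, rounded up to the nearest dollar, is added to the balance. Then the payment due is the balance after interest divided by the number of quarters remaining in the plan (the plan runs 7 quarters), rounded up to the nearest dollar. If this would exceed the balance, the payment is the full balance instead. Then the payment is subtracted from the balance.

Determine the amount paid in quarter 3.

$107.00

# | Opening | Interest | Payment | End bal
1 | $726.36 | $7.00 | $105.00 | $628.36
2 | $628.36 | $6.00 | $106.00 | $528.36
3 | $528.36 | $5.00 | $107.00 | $426.36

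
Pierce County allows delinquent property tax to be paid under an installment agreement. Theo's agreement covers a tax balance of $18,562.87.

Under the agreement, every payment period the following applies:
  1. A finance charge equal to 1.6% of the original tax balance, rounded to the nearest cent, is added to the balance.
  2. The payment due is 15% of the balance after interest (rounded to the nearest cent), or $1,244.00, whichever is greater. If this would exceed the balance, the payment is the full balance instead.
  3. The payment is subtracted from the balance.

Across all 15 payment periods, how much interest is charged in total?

Payment period 1: $18,562.87 +$297.01 interest = $18,859.88; pay $2,828.98 → $16,030.90
Payment period 2: $16,030.90 +$297.01 interest = $16,327.91; pay $2,449.19 → $13,878.72
Payment period 3: $13,878.72 +$297.01 interest = $14,175.73; pay $2,126.36 → $12,049.37
Payment period 4: $12,049.37 +$297.01 interest = $12,346.38; pay $1,851.96 → $10,494.42
Payment period 5: $10,494.42 +$297.01 interest = $10,791.43; pay $1,618.71 → $9,172.72
Payment period 6: $9,172.72 +$297.01 interest = $9,469.73; pay $1,420.46 → $8,049.27
Payment period 7: $8,049.27 +$297.01 interest = $8,346.28; pay $1,251.94 → $7,094.34
Payment period 8: $7,094.34 +$297.01 interest = $7,391.35; pay $1,244.00 → $6,147.35
Payment period 9: $6,147.35 +$297.01 interest = $6,444.36; pay $1,244.00 → $5,200.36
Payment period 10: $5,200.36 +$297.01 interest = $5,497.37; pay $1,244.00 → $4,253.37
Payment period 11: $4,253.37 +$297.01 interest = $4,550.38; pay $1,244.00 → $3,306.38
Payment period 12: $3,306.38 +$297.01 interest = $3,603.39; pay $1,244.00 → $2,359.39
Payment period 13: $2,359.39 +$297.01 interest = $2,656.40; pay $1,244.00 → $1,412.40
Payment period 14: $1,412.40 +$297.01 interest = $1,709.41; pay $1,244.00 → $465.41
Payment period 15: $465.41 +$297.01 interest = $762.42; pay $762.42 → $0.00
Total interest: $297.01 + $297.01 + $297.01 + $297.01 + $297.01 + $297.01 + $297.01 + $297.01 + $297.01 + $297.01 + $297.01 + $297.01 + $297.01 + $297.01 + $297.01 = $4,455.15

$4,455.15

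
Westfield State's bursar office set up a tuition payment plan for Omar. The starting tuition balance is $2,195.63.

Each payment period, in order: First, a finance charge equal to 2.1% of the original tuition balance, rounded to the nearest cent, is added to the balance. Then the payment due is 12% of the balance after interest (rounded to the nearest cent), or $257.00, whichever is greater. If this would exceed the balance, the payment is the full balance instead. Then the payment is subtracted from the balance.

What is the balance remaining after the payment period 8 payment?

Payment period 1: $2,195.63 +$46.11 interest = $2,241.74; pay $269.01 → $1,972.73
Payment period 2: $1,972.73 +$46.11 interest = $2,018.84; pay $257.00 → $1,761.84
Payment period 3: $1,761.84 +$46.11 interest = $1,807.95; pay $257.00 → $1,550.95
Payment period 4: $1,550.95 +$46.11 interest = $1,597.06; pay $257.00 → $1,340.06
Payment period 5: $1,340.06 +$46.11 interest = $1,386.17; pay $257.00 → $1,129.17
Payment period 6: $1,129.17 +$46.11 interest = $1,175.28; pay $257.00 → $918.28
Payment period 7: $918.28 +$46.11 interest = $964.39; pay $257.00 → $707.39
Payment period 8: $707.39 +$46.11 interest = $753.50; pay $257.00 → $496.50

$496.50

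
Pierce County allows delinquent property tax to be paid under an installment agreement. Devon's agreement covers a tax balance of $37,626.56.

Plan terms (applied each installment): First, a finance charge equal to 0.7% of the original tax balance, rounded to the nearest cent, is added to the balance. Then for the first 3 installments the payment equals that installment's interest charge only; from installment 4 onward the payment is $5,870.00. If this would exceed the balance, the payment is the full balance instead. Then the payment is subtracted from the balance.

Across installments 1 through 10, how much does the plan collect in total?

Installment 1: opening $37,626.56; interest $263.39 → $37,889.95; payment $263.39; balance $37,626.56
Installment 2: opening $37,626.56; interest $263.39 → $37,889.95; payment $263.39; balance $37,626.56
Installment 3: opening $37,626.56; interest $263.39 → $37,889.95; payment $263.39; balance $37,626.56
Installment 4: opening $37,626.56; interest $263.39 → $37,889.95; payment $5,870.00; balance $32,019.95
Installment 5: opening $32,019.95; interest $263.39 → $32,283.34; payment $5,870.00; balance $26,413.34
Installment 6: opening $26,413.34; interest $263.39 → $26,676.73; payment $5,870.00; balance $20,806.73
Installment 7: opening $20,806.73; interest $263.39 → $21,070.12; payment $5,870.00; balance $15,200.12
Installment 8: opening $15,200.12; interest $263.39 → $15,463.51; payment $5,870.00; balance $9,593.51
Installment 9: opening $9,593.51; interest $263.39 → $9,856.90; payment $5,870.00; balance $3,986.90
Installment 10: opening $3,986.90; interest $263.39 → $4,250.29; payment $4,250.29; balance $0.00
Total paid: $40,260.46

$40,260.46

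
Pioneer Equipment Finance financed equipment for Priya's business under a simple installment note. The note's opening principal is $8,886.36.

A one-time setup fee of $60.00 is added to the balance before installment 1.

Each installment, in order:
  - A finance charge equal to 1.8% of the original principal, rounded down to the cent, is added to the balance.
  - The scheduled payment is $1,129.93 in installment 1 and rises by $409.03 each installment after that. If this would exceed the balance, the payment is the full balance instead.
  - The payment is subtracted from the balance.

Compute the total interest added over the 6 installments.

Installment 1: $8,946.36 +$159.95 interest = $9,106.31; pay $1,129.93 → $7,976.38
Installment 2: $7,976.38 +$159.95 interest = $8,136.33; pay $1,538.96 → $6,597.37
Installment 3: $6,597.37 +$159.95 interest = $6,757.32; pay $1,947.99 → $4,809.33
Installment 4: $4,809.33 +$159.95 interest = $4,969.28; pay $2,357.02 → $2,612.26
Installment 5: $2,612.26 +$159.95 interest = $2,772.21; pay $2,766.05 → $6.16
Installment 6: $6.16 +$159.95 interest = $166.11; pay $166.11 → $0.00
Total interest: $159.95 + $159.95 + $159.95 + $159.95 + $159.95 + $159.95 = $959.70

$959.70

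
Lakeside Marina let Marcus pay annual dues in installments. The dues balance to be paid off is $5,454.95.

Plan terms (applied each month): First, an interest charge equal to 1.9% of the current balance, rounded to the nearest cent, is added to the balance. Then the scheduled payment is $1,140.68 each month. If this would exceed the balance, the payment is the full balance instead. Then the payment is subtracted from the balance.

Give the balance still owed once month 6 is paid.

Month 1: opening $5,454.95; interest $103.64 → $5,558.59; payment $1,140.68; balance $4,417.91
Month 2: opening $4,417.91; interest $83.94 → $4,501.85; payment $1,140.68; balance $3,361.17
Month 3: opening $3,361.17; interest $63.86 → $3,425.03; payment $1,140.68; balance $2,284.35
Month 4: opening $2,284.35; interest $43.40 → $2,327.75; payment $1,140.68; balance $1,187.07
Month 5: opening $1,187.07; interest $22.55 → $1,209.62; payment $1,140.68; balance $68.94
Month 6: opening $68.94; interest $1.31 → $70.25; payment $70.25; balance $0.00

$0.00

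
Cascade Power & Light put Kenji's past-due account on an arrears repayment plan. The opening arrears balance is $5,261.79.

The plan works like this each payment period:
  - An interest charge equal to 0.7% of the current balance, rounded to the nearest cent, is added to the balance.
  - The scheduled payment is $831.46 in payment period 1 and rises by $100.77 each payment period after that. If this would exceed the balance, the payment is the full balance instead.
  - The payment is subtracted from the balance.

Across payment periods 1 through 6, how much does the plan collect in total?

# | Opening | Interest | Payment | End bal
1 | $5,261.79 | $36.83 | $831.46 | $4,467.16
2 | $4,467.16 | $31.27 | $932.23 | $3,566.20
3 | $3,566.20 | $24.96 | $1,033.00 | $2,558.16
4 | $2,558.16 | $17.91 | $1,133.77 | $1,442.30
5 | $1,442.30 | $10.10 | $1,234.54 | $217.86
6 | $217.86 | $1.53 | $219.39 | $0.00
Total paid: $5,384.39

$5,384.39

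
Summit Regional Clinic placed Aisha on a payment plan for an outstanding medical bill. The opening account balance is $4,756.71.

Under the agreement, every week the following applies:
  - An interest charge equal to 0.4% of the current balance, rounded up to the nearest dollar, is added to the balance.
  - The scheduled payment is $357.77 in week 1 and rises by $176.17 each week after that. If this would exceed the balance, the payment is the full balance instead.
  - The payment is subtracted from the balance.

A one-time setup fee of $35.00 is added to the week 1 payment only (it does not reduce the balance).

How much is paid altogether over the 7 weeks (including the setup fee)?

$4,875.71

Week 1: opening $4,756.71; interest $20.00 → $4,776.71; payment $357.77 (+ $35.00 fee); balance $4,418.94
Week 2: opening $4,418.94; interest $18.00 → $4,436.94; payment $533.94; balance $3,903.00
Week 3: opening $3,903.00; interest $16.00 → $3,919.00; payment $710.11; balance $3,208.89
Week 4: opening $3,208.89; interest $13.00 → $3,221.89; payment $886.28; balance $2,335.61
Week 5: opening $2,335.61; interest $10.00 → $2,345.61; payment $1,062.45; balance $1,283.16
Week 6: opening $1,283.16; interest $6.00 → $1,289.16; payment $1,238.62; balance $50.54
Week 7: opening $50.54; interest $1.00 → $51.54; payment $51.54; balance $0.00
Total paid: $4,875.71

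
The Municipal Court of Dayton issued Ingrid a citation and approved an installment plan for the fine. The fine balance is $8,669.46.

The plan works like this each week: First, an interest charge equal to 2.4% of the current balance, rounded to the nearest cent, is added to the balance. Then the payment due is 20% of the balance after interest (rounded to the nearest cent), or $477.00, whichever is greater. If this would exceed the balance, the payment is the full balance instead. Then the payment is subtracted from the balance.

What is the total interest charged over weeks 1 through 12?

$1,018.86

# | Opening | Interest | Payment | End bal
1 | $8,669.46 | $208.07 | $1,775.51 | $7,102.02
2 | $7,102.02 | $170.45 | $1,454.49 | $5,817.98
3 | $5,817.98 | $139.63 | $1,191.52 | $4,766.09
4 | $4,766.09 | $114.39 | $976.10 | $3,904.38
5 | $3,904.38 | $93.71 | $799.62 | $3,198.47
6 | $3,198.47 | $76.76 | $655.05 | $2,620.18
7 | $2,620.18 | $62.88 | $536.61 | $2,146.45
8 | $2,146.45 | $51.51 | $477.00 | $1,720.96
9 | $1,720.96 | $41.30 | $477.00 | $1,285.26
10 | $1,285.26 | $30.85 | $477.00 | $839.11
11 | $839.11 | $20.14 | $477.00 | $382.25
12 | $382.25 | $9.17 | $391.42 | $0.00
Total interest: $208.07 + $170.45 + $139.63 + $114.39 + $93.71 + $76.76 + $62.88 + $51.51 + $41.30 + $30.85 + $20.14 + $9.17 = $1,018.86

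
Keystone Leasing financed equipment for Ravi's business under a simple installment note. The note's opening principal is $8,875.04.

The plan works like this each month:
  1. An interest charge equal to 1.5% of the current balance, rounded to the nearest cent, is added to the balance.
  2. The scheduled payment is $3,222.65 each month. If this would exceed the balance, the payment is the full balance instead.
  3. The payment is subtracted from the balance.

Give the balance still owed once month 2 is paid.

Month 1: opening $8,875.04; interest $133.13 → $9,008.17; payment $3,222.65; balance $5,785.52
Month 2: opening $5,785.52; interest $86.78 → $5,872.30; payment $3,222.65; balance $2,649.65

$2,649.65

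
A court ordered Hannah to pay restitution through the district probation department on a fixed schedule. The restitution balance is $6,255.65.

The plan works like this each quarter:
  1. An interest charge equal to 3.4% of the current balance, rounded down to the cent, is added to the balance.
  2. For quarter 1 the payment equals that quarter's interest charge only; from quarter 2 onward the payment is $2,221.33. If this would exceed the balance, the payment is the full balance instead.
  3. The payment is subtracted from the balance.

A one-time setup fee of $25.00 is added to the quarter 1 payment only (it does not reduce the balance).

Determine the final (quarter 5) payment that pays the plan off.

$23.28

Quarter 1: opening $6,255.65; interest $212.69 → $6,468.34; payment $212.69 (+ $25.00 fee); balance $6,255.65
Quarter 2: opening $6,255.65; interest $212.69 → $6,468.34; payment $2,221.33; balance $4,247.01
Quarter 3: opening $4,247.01; interest $144.39 → $4,391.40; payment $2,221.33; balance $2,170.07
Quarter 4: opening $2,170.07; interest $73.78 → $2,243.85; payment $2,221.33; balance $22.52
Quarter 5: opening $22.52; interest $0.76 → $23.28; payment $23.28; balance $0.00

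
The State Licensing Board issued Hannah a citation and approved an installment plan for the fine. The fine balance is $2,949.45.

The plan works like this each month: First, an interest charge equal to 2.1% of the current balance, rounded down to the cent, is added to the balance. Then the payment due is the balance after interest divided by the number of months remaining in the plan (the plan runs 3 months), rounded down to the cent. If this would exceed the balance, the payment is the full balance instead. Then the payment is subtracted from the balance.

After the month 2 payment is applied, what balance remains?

Month 1: $2,949.45 +$61.93 interest = $3,011.38; pay $1,003.79 → $2,007.59
Month 2: $2,007.59 +$42.15 interest = $2,049.74; pay $1,024.87 → $1,024.87

$1,024.87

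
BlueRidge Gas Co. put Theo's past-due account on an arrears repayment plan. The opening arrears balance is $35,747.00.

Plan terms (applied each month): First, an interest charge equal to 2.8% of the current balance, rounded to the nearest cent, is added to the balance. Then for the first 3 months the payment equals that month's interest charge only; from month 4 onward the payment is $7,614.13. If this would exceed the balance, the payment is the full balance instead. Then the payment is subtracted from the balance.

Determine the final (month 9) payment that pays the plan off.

# | Opening | Interest | Payment | End bal
1 | $35,747.00 | $1,000.92 | $1,000.92 | $35,747.00
2 | $35,747.00 | $1,000.92 | $1,000.92 | $35,747.00
3 | $35,747.00 | $1,000.92 | $1,000.92 | $35,747.00
4 | $35,747.00 | $1,000.92 | $7,614.13 | $29,133.79
5 | $29,133.79 | $815.75 | $7,614.13 | $22,335.41
6 | $22,335.41 | $625.39 | $7,614.13 | $15,346.67
7 | $15,346.67 | $429.71 | $7,614.13 | $8,162.25
8 | $8,162.25 | $228.54 | $7,614.13 | $776.66
9 | $776.66 | $21.75 | $798.41 | $0.00

$798.41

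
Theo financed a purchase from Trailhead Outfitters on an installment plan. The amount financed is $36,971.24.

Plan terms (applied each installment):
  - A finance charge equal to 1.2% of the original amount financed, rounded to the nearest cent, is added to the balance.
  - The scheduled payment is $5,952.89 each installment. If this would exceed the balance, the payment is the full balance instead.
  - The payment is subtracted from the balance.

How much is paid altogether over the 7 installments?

$40,076.79

# | Opening | Interest | Payment | End bal
1 | $36,971.24 | $443.65 | $5,952.89 | $31,462.00
2 | $31,462.00 | $443.65 | $5,952.89 | $25,952.76
3 | $25,952.76 | $443.65 | $5,952.89 | $20,443.52
4 | $20,443.52 | $443.65 | $5,952.89 | $14,934.28
5 | $14,934.28 | $443.65 | $5,952.89 | $9,425.04
6 | $9,425.04 | $443.65 | $5,952.89 | $3,915.80
7 | $3,915.80 | $443.65 | $4,359.45 | $0.00
Total paid: $40,076.79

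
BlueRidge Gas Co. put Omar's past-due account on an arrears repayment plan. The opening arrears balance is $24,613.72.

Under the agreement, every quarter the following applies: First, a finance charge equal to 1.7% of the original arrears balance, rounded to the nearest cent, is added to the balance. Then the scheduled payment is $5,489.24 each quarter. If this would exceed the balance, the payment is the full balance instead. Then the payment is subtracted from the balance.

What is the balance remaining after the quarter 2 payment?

$14,472.10

Quarter 1: opening $24,613.72; interest $418.43 → $25,032.15; payment $5,489.24; balance $19,542.91
Quarter 2: opening $19,542.91; interest $418.43 → $19,961.34; payment $5,489.24; balance $14,472.10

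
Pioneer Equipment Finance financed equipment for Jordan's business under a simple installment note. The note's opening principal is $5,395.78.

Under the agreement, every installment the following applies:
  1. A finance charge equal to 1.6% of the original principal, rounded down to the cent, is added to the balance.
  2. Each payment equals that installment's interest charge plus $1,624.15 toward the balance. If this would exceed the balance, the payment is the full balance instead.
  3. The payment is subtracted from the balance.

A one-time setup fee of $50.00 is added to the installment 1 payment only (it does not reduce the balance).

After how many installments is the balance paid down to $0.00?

# | Opening | Interest | Payment | Fee | End bal
1 | $5,395.78 | $86.33 | $1,710.48 | $50.00 | $3,771.63
2 | $3,771.63 | $86.33 | $1,710.48 | — | $2,147.48
3 | $2,147.48 | $86.33 | $1,710.48 | — | $523.33
4 | $523.33 | $86.33 | $609.66 | — | $0.00
Balance reaches $0.00 in installment 4.

4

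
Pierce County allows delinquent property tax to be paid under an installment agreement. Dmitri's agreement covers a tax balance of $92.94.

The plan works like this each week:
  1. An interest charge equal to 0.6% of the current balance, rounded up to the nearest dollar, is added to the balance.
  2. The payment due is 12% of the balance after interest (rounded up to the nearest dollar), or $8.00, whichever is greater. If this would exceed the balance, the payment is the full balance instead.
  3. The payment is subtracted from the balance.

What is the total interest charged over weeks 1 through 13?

# | Opening | Interest | Payment | End bal
1 | $92.94 | $1.00 | $12.00 | $81.94
2 | $81.94 | $1.00 | $10.00 | $72.94
3 | $72.94 | $1.00 | $9.00 | $64.94
4 | $64.94 | $1.00 | $8.00 | $57.94
5 | $57.94 | $1.00 | $8.00 | $50.94
6 | $50.94 | $1.00 | $8.00 | $43.94
7 | $43.94 | $1.00 | $8.00 | $36.94
8 | $36.94 | $1.00 | $8.00 | $29.94
9 | $29.94 | $1.00 | $8.00 | $22.94
10 | $22.94 | $1.00 | $8.00 | $15.94
11 | $15.94 | $1.00 | $8.00 | $8.94
12 | $8.94 | $1.00 | $8.00 | $1.94
13 | $1.94 | $1.00 | $2.94 | $0.00
Total interest: $1.00 + $1.00 + $1.00 + $1.00 + $1.00 + $1.00 + $1.00 + $1.00 + $1.00 + $1.00 + $1.00 + $1.00 + $1.00 = $13.00

$13.00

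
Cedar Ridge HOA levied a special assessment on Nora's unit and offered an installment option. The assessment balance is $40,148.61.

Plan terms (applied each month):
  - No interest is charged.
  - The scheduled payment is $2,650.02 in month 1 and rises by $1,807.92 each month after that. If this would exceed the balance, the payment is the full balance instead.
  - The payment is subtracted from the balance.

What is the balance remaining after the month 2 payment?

# | Opening | Payment | End bal
1 | $40,148.61 | $2,650.02 | $37,498.59
2 | $37,498.59 | $4,457.94 | $33,040.65

$33,040.65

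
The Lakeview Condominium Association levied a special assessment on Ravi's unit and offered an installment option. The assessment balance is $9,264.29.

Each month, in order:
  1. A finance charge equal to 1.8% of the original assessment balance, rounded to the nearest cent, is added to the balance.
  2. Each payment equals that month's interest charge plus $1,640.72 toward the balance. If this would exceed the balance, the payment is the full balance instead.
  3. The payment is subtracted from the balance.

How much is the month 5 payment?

Month 1: opening $9,264.29; interest $166.76 → $9,431.05; payment $1,807.48; balance $7,623.57
Month 2: opening $7,623.57; interest $166.76 → $7,790.33; payment $1,807.48; balance $5,982.85
Month 3: opening $5,982.85; interest $166.76 → $6,149.61; payment $1,807.48; balance $4,342.13
Month 4: opening $4,342.13; interest $166.76 → $4,508.89; payment $1,807.48; balance $2,701.41
Month 5: opening $2,701.41; interest $166.76 → $2,868.17; payment $1,807.48; balance $1,060.69

$1,807.48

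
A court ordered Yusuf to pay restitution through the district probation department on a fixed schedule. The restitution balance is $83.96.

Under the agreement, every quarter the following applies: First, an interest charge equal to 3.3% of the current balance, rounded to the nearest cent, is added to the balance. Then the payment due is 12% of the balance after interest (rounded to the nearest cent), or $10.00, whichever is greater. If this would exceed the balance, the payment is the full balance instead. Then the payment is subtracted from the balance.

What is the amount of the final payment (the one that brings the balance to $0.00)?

$9.38

Quarter 1: opening $83.96; interest $2.77 → $86.73; payment $10.41; balance $76.32
Quarter 2: opening $76.32; interest $2.52 → $78.84; payment $10.00; balance $68.84
Quarter 3: opening $68.84; interest $2.27 → $71.11; payment $10.00; balance $61.11
Quarter 4: opening $61.11; interest $2.02 → $63.13; payment $10.00; balance $53.13
Quarter 5: opening $53.13; interest $1.75 → $54.88; payment $10.00; balance $44.88
Quarter 6: opening $44.88; interest $1.48 → $46.36; payment $10.00; balance $36.36
Quarter 7: opening $36.36; interest $1.20 → $37.56; payment $10.00; balance $27.56
Quarter 8: opening $27.56; interest $0.91 → $28.47; payment $10.00; balance $18.47
Quarter 9: opening $18.47; interest $0.61 → $19.08; payment $10.00; balance $9.08
Quarter 10: opening $9.08; interest $0.30 → $9.38; payment $9.38; balance $0.00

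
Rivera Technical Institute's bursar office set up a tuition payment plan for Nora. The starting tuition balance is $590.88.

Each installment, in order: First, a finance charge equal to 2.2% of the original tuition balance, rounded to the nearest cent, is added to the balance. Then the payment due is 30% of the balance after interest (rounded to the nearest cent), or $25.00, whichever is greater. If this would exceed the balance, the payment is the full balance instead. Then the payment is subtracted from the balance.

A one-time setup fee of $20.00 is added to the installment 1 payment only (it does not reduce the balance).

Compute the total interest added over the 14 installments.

$182.00

Installment 1: opening $590.88; interest $13.00 → $603.88; payment $181.16 (+ $20.00 fee); balance $422.72
Installment 2: opening $422.72; interest $13.00 → $435.72; payment $130.72; balance $305.00
Installment 3: opening $305.00; interest $13.00 → $318.00; payment $95.40; balance $222.60
Installment 4: opening $222.60; interest $13.00 → $235.60; payment $70.68; balance $164.92
Installment 5: opening $164.92; interest $13.00 → $177.92; payment $53.38; balance $124.54
Installment 6: opening $124.54; interest $13.00 → $137.54; payment $41.26; balance $96.28
Installment 7: opening $96.28; interest $13.00 → $109.28; payment $32.78; balance $76.50
Installment 8: opening $76.50; interest $13.00 → $89.50; payment $26.85; balance $62.65
Installment 9: opening $62.65; interest $13.00 → $75.65; payment $25.00; balance $50.65
Installment 10: opening $50.65; interest $13.00 → $63.65; payment $25.00; balance $38.65
Installment 11: opening $38.65; interest $13.00 → $51.65; payment $25.00; balance $26.65
Installment 12: opening $26.65; interest $13.00 → $39.65; payment $25.00; balance $14.65
Installment 13: opening $14.65; interest $13.00 → $27.65; payment $25.00; balance $2.65
Installment 14: opening $2.65; interest $13.00 → $15.65; payment $15.65; balance $0.00
Total interest: $13.00 + $13.00 + $13.00 + $13.00 + $13.00 + $13.00 + $13.00 + $13.00 + $13.00 + $13.00 + $13.00 + $13.00 + $13.00 + $13.00 = $182.00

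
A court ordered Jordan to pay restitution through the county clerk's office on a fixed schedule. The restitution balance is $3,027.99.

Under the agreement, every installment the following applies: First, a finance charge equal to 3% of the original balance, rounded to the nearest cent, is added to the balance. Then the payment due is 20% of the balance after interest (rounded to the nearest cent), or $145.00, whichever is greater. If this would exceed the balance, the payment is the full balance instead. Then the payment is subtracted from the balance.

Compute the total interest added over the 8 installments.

$726.72

Installment 1: $3,027.99 +$90.84 interest = $3,118.83; pay $623.77 → $2,495.06
Installment 2: $2,495.06 +$90.84 interest = $2,585.90; pay $517.18 → $2,068.72
Installment 3: $2,068.72 +$90.84 interest = $2,159.56; pay $431.91 → $1,727.65
Installment 4: $1,727.65 +$90.84 interest = $1,818.49; pay $363.70 → $1,454.79
Installment 5: $1,454.79 +$90.84 interest = $1,545.63; pay $309.13 → $1,236.50
Installment 6: $1,236.50 +$90.84 interest = $1,327.34; pay $265.47 → $1,061.87
Installment 7: $1,061.87 +$90.84 interest = $1,152.71; pay $230.54 → $922.17
Installment 8: $922.17 +$90.84 interest = $1,013.01; pay $202.60 → $810.41
Total interest: $90.84 + $90.84 + $90.84 + $90.84 + $90.84 + $90.84 + $90.84 + $90.84 = $726.72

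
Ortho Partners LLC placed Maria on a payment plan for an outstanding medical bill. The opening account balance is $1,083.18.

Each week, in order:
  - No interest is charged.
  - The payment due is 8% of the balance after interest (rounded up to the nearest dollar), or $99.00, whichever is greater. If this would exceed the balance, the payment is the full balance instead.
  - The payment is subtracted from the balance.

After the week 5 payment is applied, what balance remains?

$588.18

Week 1: opening $1,083.18; payment $99.00; balance $984.18
Week 2: opening $984.18; payment $99.00; balance $885.18
Week 3: opening $885.18; payment $99.00; balance $786.18
Week 4: opening $786.18; payment $99.00; balance $687.18
Week 5: opening $687.18; payment $99.00; balance $588.18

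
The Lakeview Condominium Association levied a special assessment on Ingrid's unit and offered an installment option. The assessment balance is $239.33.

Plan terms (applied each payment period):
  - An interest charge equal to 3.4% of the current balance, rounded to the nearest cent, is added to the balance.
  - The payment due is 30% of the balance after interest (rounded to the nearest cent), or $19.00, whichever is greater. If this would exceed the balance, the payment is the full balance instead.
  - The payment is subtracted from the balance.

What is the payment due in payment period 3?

$38.89

Payment period 1: opening $239.33; interest $8.14 → $247.47; payment $74.24; balance $173.23
Payment period 2: opening $173.23; interest $5.89 → $179.12; payment $53.74; balance $125.38
Payment period 3: opening $125.38; interest $4.26 → $129.64; payment $38.89; balance $90.75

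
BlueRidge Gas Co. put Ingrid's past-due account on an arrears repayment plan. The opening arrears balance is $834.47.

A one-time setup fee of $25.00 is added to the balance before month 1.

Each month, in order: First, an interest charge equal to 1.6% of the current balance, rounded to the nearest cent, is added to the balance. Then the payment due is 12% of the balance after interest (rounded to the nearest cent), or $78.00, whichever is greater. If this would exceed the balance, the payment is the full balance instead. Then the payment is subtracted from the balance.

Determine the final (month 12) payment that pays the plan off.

$37.96

Month 1: $859.47 +$13.75 interest = $873.22; pay $104.79 → $768.43
Month 2: $768.43 +$12.29 interest = $780.72; pay $93.69 → $687.03
Month 3: $687.03 +$10.99 interest = $698.02; pay $83.76 → $614.26
Month 4: $614.26 +$9.83 interest = $624.09; pay $78.00 → $546.09
Month 5: $546.09 +$8.74 interest = $554.83; pay $78.00 → $476.83
Month 6: $476.83 +$7.63 interest = $484.46; pay $78.00 → $406.46
Month 7: $406.46 +$6.50 interest = $412.96; pay $78.00 → $334.96
Month 8: $334.96 +$5.36 interest = $340.32; pay $78.00 → $262.32
Month 9: $262.32 +$4.20 interest = $266.52; pay $78.00 → $188.52
Month 10: $188.52 +$3.02 interest = $191.54; pay $78.00 → $113.54
Month 11: $113.54 +$1.82 interest = $115.36; pay $78.00 → $37.36
Month 12: $37.36 +$0.60 interest = $37.96; pay $37.96 → $0.00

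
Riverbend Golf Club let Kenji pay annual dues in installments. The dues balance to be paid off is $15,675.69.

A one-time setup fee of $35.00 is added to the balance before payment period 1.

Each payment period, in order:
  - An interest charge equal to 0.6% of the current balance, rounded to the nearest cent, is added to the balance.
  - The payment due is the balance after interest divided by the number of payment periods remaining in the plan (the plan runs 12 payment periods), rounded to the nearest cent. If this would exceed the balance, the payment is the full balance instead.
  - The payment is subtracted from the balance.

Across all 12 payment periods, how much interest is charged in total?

$626.40

# | Opening | Interest | Payment | End bal
1 | $15,710.69 | $94.26 | $1,317.08 | $14,487.87
2 | $14,487.87 | $86.93 | $1,324.98 | $13,249.82
3 | $13,249.82 | $79.50 | $1,332.93 | $11,996.39
4 | $11,996.39 | $71.98 | $1,340.93 | $10,727.44
5 | $10,727.44 | $64.36 | $1,348.98 | $9,442.82
6 | $9,442.82 | $56.66 | $1,357.07 | $8,142.41
7 | $8,142.41 | $48.85 | $1,365.21 | $6,826.05
8 | $6,826.05 | $40.96 | $1,373.40 | $5,493.61
9 | $5,493.61 | $32.96 | $1,381.64 | $4,144.93
10 | $4,144.93 | $24.87 | $1,389.93 | $2,779.87
11 | $2,779.87 | $16.68 | $1,398.28 | $1,398.27
12 | $1,398.27 | $8.39 | $1,406.66 | $0.00
Total interest: $94.26 + $86.93 + $79.50 + $71.98 + $64.36 + $56.66 + $48.85 + $40.96 + $32.96 + $24.87 + $16.68 + $8.39 = $626.40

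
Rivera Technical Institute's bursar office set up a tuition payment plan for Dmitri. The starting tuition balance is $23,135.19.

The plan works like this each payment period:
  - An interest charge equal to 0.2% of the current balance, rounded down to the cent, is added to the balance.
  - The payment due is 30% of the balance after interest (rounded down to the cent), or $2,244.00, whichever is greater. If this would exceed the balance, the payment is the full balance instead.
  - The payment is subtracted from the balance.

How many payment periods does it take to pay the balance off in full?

7

Payment period 1: opening $23,135.19; interest $46.27 → $23,181.46; payment $6,954.43; balance $16,227.03
Payment period 2: opening $16,227.03; interest $32.45 → $16,259.48; payment $4,877.84; balance $11,381.64
Payment period 3: opening $11,381.64; interest $22.76 → $11,404.40; payment $3,421.32; balance $7,983.08
Payment period 4: opening $7,983.08; interest $15.96 → $7,999.04; payment $2,399.71; balance $5,599.33
Payment period 5: opening $5,599.33; interest $11.19 → $5,610.52; payment $2,244.00; balance $3,366.52
Payment period 6: opening $3,366.52; interest $6.73 → $3,373.25; payment $2,244.00; balance $1,129.25
Payment period 7: opening $1,129.25; interest $2.25 → $1,131.50; payment $1,131.50; balance $0.00
Balance reaches $0.00 in payment period 7.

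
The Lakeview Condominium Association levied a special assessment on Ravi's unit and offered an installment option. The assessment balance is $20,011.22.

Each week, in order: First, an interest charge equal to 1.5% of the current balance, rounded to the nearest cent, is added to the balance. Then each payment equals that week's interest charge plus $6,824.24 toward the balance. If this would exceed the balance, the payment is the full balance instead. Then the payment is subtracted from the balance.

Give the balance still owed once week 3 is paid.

Week 1: $20,011.22 +$300.17 interest = $20,311.39; pay $7,124.41 → $13,186.98
Week 2: $13,186.98 +$197.80 interest = $13,384.78; pay $7,022.04 → $6,362.74
Week 3: $6,362.74 +$95.44 interest = $6,458.18; pay $6,458.18 → $0.00

$0.00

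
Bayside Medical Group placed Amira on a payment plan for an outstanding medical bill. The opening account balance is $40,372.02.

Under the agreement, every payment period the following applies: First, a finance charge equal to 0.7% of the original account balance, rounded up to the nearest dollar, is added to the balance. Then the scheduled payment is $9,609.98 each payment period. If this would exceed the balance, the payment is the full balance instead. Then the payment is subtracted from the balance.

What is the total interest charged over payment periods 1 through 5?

Payment period 1: opening $40,372.02; interest $283.00 → $40,655.02; payment $9,609.98; balance $31,045.04
Payment period 2: opening $31,045.04; interest $283.00 → $31,328.04; payment $9,609.98; balance $21,718.06
Payment period 3: opening $21,718.06; interest $283.00 → $22,001.06; payment $9,609.98; balance $12,391.08
Payment period 4: opening $12,391.08; interest $283.00 → $12,674.08; payment $9,609.98; balance $3,064.10
Payment period 5: opening $3,064.10; interest $283.00 → $3,347.10; payment $3,347.10; balance $0.00
Total interest: $283.00 + $283.00 + $283.00 + $283.00 + $283.00 = $1,415.00

$1,415.00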